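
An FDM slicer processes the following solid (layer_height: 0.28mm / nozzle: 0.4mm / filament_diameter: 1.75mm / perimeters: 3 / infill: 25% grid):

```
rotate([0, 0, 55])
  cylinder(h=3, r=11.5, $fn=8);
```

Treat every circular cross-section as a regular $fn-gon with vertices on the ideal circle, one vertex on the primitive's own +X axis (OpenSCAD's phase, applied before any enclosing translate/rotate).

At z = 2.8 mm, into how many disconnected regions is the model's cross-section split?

At z = 2.8 mm: the cylinder: section is a regular 8-gon, circumradius r=11.5; (whole slice rotated 55° about Z — lengths, areas and connectivity unchanged). The result has 1 disconnected region.

1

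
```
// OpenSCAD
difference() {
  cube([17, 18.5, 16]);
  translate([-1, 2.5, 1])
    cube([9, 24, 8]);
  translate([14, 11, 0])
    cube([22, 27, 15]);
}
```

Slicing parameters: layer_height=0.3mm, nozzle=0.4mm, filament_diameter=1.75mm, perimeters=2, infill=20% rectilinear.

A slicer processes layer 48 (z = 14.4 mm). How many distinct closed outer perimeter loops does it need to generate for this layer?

1

At z = 14.4 mm: the cube is present — its section is the full 17×18.5 rectangle; the cube at (-1, 2.5) does not reach this height (z outside [1, 9]); the cube at (14, 11) is present — its section is the full 22×27 rectangle; Subtracting the remaining from the first: starting from the 17×18.5 cube, the 22×27 cube at (14, 11) partially overlaps it — only the 22.50 mm² overlap (of its 594.00 mm²) is removed, clipping the outline — 1 connected region. The result has 1 disconnected region.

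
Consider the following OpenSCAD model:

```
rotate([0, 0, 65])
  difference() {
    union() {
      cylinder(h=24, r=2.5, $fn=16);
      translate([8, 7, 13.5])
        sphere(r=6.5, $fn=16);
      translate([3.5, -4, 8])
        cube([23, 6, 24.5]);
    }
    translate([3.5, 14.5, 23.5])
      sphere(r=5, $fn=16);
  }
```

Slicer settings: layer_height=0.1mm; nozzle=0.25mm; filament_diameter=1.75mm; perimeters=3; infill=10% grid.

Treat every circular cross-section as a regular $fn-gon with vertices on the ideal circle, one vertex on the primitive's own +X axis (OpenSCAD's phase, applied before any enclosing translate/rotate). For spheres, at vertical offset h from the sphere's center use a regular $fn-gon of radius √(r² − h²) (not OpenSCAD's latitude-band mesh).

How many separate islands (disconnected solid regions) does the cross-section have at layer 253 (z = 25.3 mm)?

At z = 25.3 mm: the cylinder is absent (z outside [0, 24]); the sphere at (8, 7) is not intersected at this z (|z−center|=11.800 > r=6.5); the cube at (3.5, -4) is present — its section is the full 23×6 rectangle; Combining (union): only the 23×6 cube at (3.5, -4) is present, so the union is just that shape — 1 connected region; the r=5 sphere at (3.5, 14.5) contributes a regular 16-gon of circumradius √(5²−1.8²) = 4.665; After the difference (first − rest): starting from the result so far, the r=5 sphere at (3.5, 14.5) misses the remaining region (no effect) — 1 connected region; (whole slice rotated 65° about Z — lengths, areas and connectivity unchanged). Overall, the cross-section is a single solid region. Island count = 1.

1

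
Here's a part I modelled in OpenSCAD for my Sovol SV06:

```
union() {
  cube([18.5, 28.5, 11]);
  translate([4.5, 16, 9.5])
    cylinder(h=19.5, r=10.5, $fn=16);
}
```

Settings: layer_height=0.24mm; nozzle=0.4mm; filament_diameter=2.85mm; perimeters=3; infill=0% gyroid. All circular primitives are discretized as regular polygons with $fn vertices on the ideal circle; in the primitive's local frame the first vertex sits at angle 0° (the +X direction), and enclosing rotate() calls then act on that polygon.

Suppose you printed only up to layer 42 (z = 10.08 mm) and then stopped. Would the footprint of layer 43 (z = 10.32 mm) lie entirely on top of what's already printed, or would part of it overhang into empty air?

entirely on top

Compare the two slices. At z = 10.08: the cube is present — its section is the full 18.5×28.5 rectangle (area 527.25 mm²); the r=10.5 cylinder at (4.5, 16) contributes a regular 16-gon of circumradius 10.5 (area = (16/2)·10.500²·sin(360°/16) = 337.53 mm²); Combining (union): the regions partially overlap — summed areas 864.78 mm² minus the doubly-counted overlap 259.13 mm² gives 605.65 mm² — area = 605.65 mm². At z = 10.32: the 18.5×28.5 cube contributes its full rectangle (area 527.25 mm²); the r=10.5 cylinder at (4.5, 16) contributes a regular 16-gon of circumradius 10.5 (area = (16/2)·10.500²·sin(360°/16) = 337.53 mm²); Combining (union): the regions partially overlap — summed areas 864.78 mm² minus the doubly-counted overlap 259.13 mm² gives 605.65 mm² — area = 605.65 mm². Checking containment: the cross-section at z = 10.32 is a subset of the cross-section at z = 10.08.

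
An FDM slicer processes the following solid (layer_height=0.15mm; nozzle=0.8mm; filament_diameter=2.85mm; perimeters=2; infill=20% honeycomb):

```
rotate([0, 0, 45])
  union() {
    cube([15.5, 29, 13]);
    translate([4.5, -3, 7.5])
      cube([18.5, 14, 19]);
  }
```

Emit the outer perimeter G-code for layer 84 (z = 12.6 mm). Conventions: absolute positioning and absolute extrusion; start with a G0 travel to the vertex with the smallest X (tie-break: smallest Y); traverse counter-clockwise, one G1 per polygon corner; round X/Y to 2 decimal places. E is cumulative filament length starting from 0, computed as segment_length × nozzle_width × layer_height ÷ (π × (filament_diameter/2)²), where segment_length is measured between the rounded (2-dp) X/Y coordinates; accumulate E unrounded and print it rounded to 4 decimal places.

G0 X-20.51 Y20.51 Z12.60
G1 X0.00 Y0.00 E0.5456
G1 X3.18 Y3.18 E0.6302
G1 X5.30 Y1.06 E0.6866
G1 X18.38 Y14.14 E1.0346
G1 X8.49 Y24.04 E1.2978
G1 X3.18 Y18.74 E1.4389
G1 X-9.55 Y31.47 E1.7776
G1 X-20.51 Y20.51 E2.0691

At z = 12.6 mm: the cube (footprint 15.5×29) is included at this height; the 18.5×14 cube at (4.5, -3) contributes its full rectangle; Combining (union): the regions partially overlap (shared area 121.00 mm²), so overlapping operands fuse into one piece — 1 connected region; (rotated 45° about Z; rotation is an isometry so areas/perimeters/island counts are preserved). The outline is a single polygon with 8 vertices. Extrusion per mm of travel: 0.8 × 0.15 / (π × 1.425²) = 0.018811. Accumulating E over each segment gives final E = 2.0691.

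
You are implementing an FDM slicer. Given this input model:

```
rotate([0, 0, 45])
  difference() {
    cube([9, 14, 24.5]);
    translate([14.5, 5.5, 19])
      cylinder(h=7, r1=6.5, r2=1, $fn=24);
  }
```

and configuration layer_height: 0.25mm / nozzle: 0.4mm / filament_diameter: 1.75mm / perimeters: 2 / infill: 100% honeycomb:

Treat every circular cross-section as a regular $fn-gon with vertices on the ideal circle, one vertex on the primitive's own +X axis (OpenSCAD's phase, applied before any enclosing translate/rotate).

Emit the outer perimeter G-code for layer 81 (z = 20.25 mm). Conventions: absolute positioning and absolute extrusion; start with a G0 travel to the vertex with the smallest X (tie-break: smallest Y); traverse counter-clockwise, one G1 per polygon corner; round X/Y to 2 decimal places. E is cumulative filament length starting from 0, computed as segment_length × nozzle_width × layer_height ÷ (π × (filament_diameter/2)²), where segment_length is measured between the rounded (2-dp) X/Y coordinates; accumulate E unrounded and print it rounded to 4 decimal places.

At z = 20.25 mm: the 9×14 cube contributes its full rectangle; the cone at (14.5, 5.5): at t=0.179 of its height the radius interpolates to r₁+(r₂−r₁)t = 5.518, giving a regular 24-gon of that circumradius; Taking the first minus the rest: starting from the 9×14 cube, the cone at (14.5, 5.5) partially overlaps it — only the 0.00 mm² overlap (of its 94.56 mm²) is removed, clipping the outline — 1 connected region; (whole slice rotated 45° about Z — lengths, areas and connectivity unchanged). The outline is a single polygon with 7 vertices. Extrusion per mm of travel: 0.4 × 0.25 / (π × 0.875²) = 0.041575. Accumulating E over each segment gives final E = 1.9122.

G0 X-9.90 Y9.90 Z20.25
G1 X0.00 Y0.00 E0.5821
G1 X6.36 Y6.36 E0.9560
G1 X2.57 Y10.16 E1.1792
G1 X2.46 Y10.24 E1.1848
G1 X2.38 Y10.35 E1.1905
G1 X-3.54 Y16.26 E1.5382
G1 X-9.90 Y9.90 E1.9122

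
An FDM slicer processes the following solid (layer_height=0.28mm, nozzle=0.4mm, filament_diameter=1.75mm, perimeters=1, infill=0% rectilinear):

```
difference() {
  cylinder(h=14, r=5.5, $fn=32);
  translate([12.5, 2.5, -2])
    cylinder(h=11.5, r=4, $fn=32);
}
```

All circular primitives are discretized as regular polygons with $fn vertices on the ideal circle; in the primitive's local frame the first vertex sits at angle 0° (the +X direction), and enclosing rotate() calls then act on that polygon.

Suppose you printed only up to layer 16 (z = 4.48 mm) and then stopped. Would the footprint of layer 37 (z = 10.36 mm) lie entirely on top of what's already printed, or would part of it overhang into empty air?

Compare the two slices. At z = 4.48: the r=5.5 cylinder contributes a regular 32-gon of circumradius 5.5 (area = (32/2)·5.500²·sin(360°/32) = 94.42 mm²); the r=4 cylinder at (12.5, 2.5) gives a regular 32-gon of circumradius 4 (constant along its height) (area = (32/2)·4.000²·sin(360°/32) = 49.94 mm²); Taking the first minus the rest: starting from the r=5.5 cylinder (94.42 mm²), the r=4 cylinder at (12.5, 2.5) misses the remaining region (no effect) — area = 94.42 mm². At z = 10.36: the cylinder: section is a regular 32-gon, circumradius r=5.5 (area = (32/2)·5.500²·sin(360°/32) = 94.42 mm²); the cylinder at (12.5, 2.5) does not reach this height (z outside [-2, 9.5]); Taking the first minus the rest: none of the subtracted shapes is present at this height, so the r=5.5 cylinder is unchanged — area = 94.42 mm². Checking containment: the cross-section at z = 10.36 is a subset of the cross-section at z = 4.48.

entirely on top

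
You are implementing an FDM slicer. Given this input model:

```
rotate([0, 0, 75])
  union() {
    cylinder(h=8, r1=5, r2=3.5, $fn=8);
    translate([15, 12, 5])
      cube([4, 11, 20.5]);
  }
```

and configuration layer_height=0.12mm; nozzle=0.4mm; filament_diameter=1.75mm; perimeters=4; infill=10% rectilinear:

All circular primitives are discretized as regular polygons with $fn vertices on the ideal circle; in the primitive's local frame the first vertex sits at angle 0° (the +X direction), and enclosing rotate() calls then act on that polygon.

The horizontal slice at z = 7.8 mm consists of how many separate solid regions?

At z = 7.8 mm: the cone (r1=5→r2=3.5) has section circumradius 3.538 here — a regular 8-gon; the 4×11 cube at (15, 12) contributes its full rectangle; Taking the union: the 2 present regions are separate (no shared area or edge), so areas and boundary lengths simply add and each stays a separate island — 2 connected regions; (whole slice rotated 75° about Z — lengths, areas and connectivity unchanged). The result has 2 disconnected regions.

2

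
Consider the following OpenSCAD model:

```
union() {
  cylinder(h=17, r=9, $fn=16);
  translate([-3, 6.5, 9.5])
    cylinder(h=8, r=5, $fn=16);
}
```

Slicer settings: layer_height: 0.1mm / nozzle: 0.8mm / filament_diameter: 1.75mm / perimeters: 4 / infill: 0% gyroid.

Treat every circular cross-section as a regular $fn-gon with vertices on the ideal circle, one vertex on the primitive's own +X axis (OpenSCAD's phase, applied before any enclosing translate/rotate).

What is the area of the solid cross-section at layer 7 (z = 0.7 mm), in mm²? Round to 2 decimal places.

247.98 mm²

At z = 0.7 mm: the cylinder: section is a regular 16-gon, circumradius r=9 (area = (16/2)·9.000²·sin(360°/16) = 247.98 mm²); the cylinder at (-3, 6.5) is absent (z outside [9.5, 17.5]); Combining (union): only the r=9 cylinder is present, so the union is just that shape — area = 247.98 mm². Overall, the cross-section is a single solid region. Net area = 247.98 mm².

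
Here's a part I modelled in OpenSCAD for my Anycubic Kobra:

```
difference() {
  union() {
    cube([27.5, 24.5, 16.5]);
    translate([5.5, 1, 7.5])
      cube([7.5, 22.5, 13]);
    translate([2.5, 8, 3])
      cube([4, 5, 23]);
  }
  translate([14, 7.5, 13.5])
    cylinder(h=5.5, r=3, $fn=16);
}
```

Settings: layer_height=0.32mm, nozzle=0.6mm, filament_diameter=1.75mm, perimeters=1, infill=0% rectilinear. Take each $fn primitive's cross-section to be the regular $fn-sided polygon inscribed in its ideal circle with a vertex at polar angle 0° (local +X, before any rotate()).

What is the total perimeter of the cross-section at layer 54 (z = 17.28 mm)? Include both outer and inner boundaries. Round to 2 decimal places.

67.72 mm

At z = 17.28 mm: the cube is absent (z outside [0, 16.5]); the cube at (5.5, 1) is present — its section is the full 7.5×22.5 rectangle (perimeter 60.00 mm); the cube at (2.5, 8) is present — its section is the full 4×5 rectangle (perimeter 18.00 mm); Combining (union): the regions partially overlap (shared area 5.00 mm²), so the edge portions inside another operand are dropped and the merged outline is re-measured after clipping — boundary = 66.00 mm; the cylinder at (14, 7.5): section is a regular 16-gon, circumradius r=3 (perimeter = 2·16·3.000·sin(180°/16) = 18.73 mm); Taking the first minus the rest: starting from the result so far, the r=3 cylinder at (14, 7.5) partially overlaps it — only the 7.98 mm² overlap (of its 27.55 mm²) is removed, clipping the outline — boundary = 67.72 mm. Overall, the cross-section is a single solid region. Total boundary length (outer) = 67.72 mm.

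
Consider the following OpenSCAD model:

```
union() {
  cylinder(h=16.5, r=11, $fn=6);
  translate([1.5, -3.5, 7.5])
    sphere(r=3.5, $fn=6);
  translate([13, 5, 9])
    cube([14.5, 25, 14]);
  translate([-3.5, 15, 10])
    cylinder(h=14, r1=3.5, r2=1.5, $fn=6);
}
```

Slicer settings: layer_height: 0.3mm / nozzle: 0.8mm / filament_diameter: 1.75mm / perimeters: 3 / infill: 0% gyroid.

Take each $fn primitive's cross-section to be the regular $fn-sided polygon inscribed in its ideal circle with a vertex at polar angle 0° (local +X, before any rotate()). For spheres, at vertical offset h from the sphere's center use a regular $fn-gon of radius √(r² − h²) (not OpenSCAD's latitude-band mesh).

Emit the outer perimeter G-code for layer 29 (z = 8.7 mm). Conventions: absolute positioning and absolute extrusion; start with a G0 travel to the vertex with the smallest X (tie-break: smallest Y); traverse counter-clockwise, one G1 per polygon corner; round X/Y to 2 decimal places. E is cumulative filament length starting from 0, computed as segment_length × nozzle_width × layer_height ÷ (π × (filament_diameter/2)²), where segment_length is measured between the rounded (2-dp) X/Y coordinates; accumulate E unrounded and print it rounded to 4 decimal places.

G0 X-11.00 Y0.00 Z8.70
G1 X-5.50 Y-9.53 E1.0979
G1 X5.50 Y-9.53 E2.1955
G1 X11.00 Y0.00 E3.2934
G1 X5.50 Y9.53 E4.3913
G1 X-5.50 Y9.53 E5.4889
G1 X-11.00 Y0.00 E6.5868

At z = 8.7 mm: the r=11 cylinder contributes a regular 6-gon of circumradius 11; the r=3.5 sphere at (1.5, -3.5) slices to a regular 6-gon of circumradius 3.288 (√(r²−h²) with h=1.2 from center); the cube at (13, 5) is absent (z outside [9, 23]); the cone at (-3.5, 15) is not intersected at this z (z outside [10, 24]); Merging all regions: the r=3.5 sphere at (1.5, -3.5) lies entirely inside the r=11 cylinder, so the union is just the r=11 cylinder — 1 connected region. The outline is a single polygon with 6 vertices. Extrusion per mm of travel: 0.8 × 0.3 / (π × 0.875²) = 0.099780. Accumulating E over each segment gives final E = 6.5868.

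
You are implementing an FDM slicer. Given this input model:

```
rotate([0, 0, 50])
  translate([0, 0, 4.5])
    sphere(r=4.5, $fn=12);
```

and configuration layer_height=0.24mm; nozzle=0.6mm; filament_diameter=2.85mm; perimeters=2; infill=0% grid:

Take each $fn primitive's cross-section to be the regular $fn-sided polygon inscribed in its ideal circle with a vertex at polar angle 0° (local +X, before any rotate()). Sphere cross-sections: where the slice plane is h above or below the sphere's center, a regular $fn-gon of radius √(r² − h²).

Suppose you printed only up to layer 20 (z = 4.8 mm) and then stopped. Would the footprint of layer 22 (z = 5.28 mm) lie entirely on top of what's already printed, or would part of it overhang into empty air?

Compare the two slices. At z = 4.8: the r=4.5 sphere slices to a regular 12-gon of circumradius 4.490 (√(r²−h²) with h=0.3 from center) (area = (12/2)·4.490²·sin(360°/12) = 60.48 mm²); (rotated 50° about Z; rotation is an isometry so areas/perimeters/island counts are preserved). At z = 5.28: the r=4.5 sphere contributes a regular 12-gon of circumradius √(4.5²−0.78²) = 4.432 (area = (12/2)·4.432²·sin(360°/12) = 58.92 mm²); (rotated 50° about Z; rotation is an isometry so areas/perimeters/island counts are preserved). Checking containment: the cross-section at z = 5.28 is a subset of the cross-section at z = 4.8.

entirely on top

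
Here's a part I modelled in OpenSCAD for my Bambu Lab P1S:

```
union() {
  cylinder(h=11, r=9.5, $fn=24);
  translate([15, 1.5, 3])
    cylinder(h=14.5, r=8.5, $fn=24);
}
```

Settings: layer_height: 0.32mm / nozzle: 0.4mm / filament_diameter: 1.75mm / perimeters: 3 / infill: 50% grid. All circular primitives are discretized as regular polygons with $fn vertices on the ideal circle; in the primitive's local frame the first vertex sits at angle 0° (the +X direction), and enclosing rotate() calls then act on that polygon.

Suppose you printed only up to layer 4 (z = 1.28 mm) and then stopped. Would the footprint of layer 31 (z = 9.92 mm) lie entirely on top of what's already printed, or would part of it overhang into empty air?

part overhangs

Compare the two slices. At z = 1.28: the r=9.5 cylinder gives a regular 24-gon of circumradius 9.5 (constant along its height) (area = (24/2)·9.500²·sin(360°/24) = 280.30 mm²); the cylinder at (15, 1.5) is not intersected at this z (z outside [3, 17.5]); Merging all regions: only the r=9.5 cylinder is present, so the union is just that shape — area = 280.30 mm². At z = 9.92: the r=9.5 cylinder gives a regular 24-gon of circumradius 9.5 (constant along its height) (area = (24/2)·9.500²·sin(360°/24) = 280.30 mm²); the r=8.5 cylinder at (15, 1.5) contributes a regular 24-gon of circumradius 8.5 (area = (24/2)·8.500²·sin(360°/24) = 224.40 mm²); Combining (union): the regions partially overlap — summed areas 504.70 mm² minus the doubly-counted overlap 18.40 mm² gives 486.29 mm² — area = 486.29 mm². Checking containment: at z = 9.92 the cross-section extends beyond the z = 1.28 cross-section by about 205.99 mm².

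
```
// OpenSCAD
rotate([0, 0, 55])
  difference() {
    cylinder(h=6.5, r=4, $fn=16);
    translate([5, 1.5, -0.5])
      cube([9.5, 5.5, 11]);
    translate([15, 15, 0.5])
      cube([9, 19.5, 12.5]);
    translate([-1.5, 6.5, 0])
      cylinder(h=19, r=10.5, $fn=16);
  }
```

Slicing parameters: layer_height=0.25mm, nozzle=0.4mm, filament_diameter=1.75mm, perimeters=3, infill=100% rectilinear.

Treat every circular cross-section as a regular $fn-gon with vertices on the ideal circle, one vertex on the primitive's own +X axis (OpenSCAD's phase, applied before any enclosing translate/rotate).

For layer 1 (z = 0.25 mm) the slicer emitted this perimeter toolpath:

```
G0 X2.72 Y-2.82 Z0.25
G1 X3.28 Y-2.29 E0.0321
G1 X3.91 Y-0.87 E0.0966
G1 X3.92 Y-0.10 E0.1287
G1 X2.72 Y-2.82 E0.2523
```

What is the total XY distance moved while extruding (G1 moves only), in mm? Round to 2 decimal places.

6.07 mm

Sum the Euclidean lengths of each G1 segment: total = 6.07 mm.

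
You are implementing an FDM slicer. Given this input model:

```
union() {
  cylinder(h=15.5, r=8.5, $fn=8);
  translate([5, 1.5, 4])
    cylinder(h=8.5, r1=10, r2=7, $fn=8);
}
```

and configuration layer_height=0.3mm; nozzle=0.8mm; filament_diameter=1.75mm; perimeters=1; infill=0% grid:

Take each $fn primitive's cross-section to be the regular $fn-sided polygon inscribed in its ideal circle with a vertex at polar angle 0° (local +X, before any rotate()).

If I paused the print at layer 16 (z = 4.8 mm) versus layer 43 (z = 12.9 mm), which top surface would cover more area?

Layer 16 (z = 4.8): the r=8.5 cylinder gives a regular 8-gon of circumradius 8.5 (constant along its height) (area = (8/2)·8.500²·sin(360°/8) = 204.35 mm²); the cone at (5, 1.5): at t=0.094 of its height the radius interpolates to r₁+(r₂−r₁)t = 9.718, giving a regular 8-gon of that circumradius (area = (8/2)·9.718²·sin(360°/8) = 267.10 mm²); Taking the union: the regions partially overlap — summed areas 471.45 mm² minus the doubly-counted overlap 144.25 mm² gives 327.20 mm² — area = 327.20 mm². So its area = 327.20 mm². Layer 43 (z = 12.9): the r=8.5 cylinder gives a regular 8-gon of circumradius 8.5 (constant along its height) (area = (8/2)·8.500²·sin(360°/8) = 204.35 mm²); the cone at (5, 1.5) is absent (z outside [4, 12.5]); Taking the union: only the r=8.5 cylinder is present, so the union is just that shape — area = 204.35 mm². So its area = 204.35 mm². Layer 16 is larger (327.20 vs 204.35 mm²).

layer 16 (z = 4.8 mm)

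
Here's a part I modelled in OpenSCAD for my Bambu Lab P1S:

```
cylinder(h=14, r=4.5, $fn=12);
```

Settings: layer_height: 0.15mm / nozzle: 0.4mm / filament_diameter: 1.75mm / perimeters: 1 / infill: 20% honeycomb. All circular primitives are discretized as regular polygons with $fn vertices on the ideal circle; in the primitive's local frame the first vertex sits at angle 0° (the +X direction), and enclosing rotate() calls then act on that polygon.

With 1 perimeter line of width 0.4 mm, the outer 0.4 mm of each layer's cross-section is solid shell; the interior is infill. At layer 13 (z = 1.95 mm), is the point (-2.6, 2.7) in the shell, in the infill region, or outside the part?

At z = 1.95 mm: the cylinder: section is a regular 12-gon, circumradius r=4.5. Overall, the cross-section is a single solid region. The nearest boundary edge runs (-2.25, 3.90)→(-3.90, 2.25); distance from the point to it = 0.60 mm. The point is inside the cross-section and 0.60 mm from the nearest boundary — more than the 0.4 mm shell width (1 × 0.4), so it's in the infill interior.

infill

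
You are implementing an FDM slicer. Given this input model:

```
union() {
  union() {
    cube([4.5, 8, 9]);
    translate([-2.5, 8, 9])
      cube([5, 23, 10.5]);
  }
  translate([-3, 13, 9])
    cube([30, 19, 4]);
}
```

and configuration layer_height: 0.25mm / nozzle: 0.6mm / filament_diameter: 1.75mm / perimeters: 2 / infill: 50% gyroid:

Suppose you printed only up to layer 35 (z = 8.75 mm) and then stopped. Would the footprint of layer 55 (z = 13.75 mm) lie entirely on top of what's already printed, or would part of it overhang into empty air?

Compare the two slices. At z = 8.75: the cube (footprint 4.5×8) is included at this height (area 36.00 mm²); the cube at (-2.5, 8) is absent (z outside [9, 19.5]); Merging all regions: only the 4.5×8 cube is present, so the union is just that shape — area = 36.00 mm²; the cube at (-3, 13) is absent (z outside [9, 13]); Taking the union: only the result so far is present, so the union is just that shape — area = 36.00 mm². At z = 13.75: the cube is not intersected at this z (z outside [0, 9]); the 5×23 cube at (-2.5, 8) contributes its full rectangle (area 115.00 mm²); Combining (union): only the 5×23 cube at (-2.5, 8) is present, so the union is just that shape — area = 115.00 mm²; the cube at (-3, 13) does not reach this height (z outside [9, 13]); Taking the union: only that combined region is present, so the union is just that shape — area = 115.00 mm². Checking containment: at z = 13.75 the cross-section extends beyond the z = 8.75 cross-section by about 115.00 mm².

part overhangs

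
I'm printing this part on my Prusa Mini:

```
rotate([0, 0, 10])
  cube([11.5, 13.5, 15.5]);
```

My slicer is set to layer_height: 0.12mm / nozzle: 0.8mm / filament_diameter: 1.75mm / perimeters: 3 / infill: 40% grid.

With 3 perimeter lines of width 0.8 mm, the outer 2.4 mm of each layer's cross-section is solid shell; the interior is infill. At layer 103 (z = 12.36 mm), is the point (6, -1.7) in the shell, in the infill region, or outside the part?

At z = 12.36 mm: the cube is present — its section is the full 11.5×13.5 rectangle; (whole slice rotated 10° about Z — lengths, areas and connectivity unchanged). Overall, the cross-section is a single solid region. Undo the 10° rotation: the query point maps to (5.614, -2.716) in the un-rotated model frame. The nearest boundary edge runs (0.00, 0.00)→(11.50, 0.00); distance from the point to it = 2.72 mm. The point is not inside any of the regions above, so it lies outside the cross-section (2.72 mm from the nearest boundary).

outside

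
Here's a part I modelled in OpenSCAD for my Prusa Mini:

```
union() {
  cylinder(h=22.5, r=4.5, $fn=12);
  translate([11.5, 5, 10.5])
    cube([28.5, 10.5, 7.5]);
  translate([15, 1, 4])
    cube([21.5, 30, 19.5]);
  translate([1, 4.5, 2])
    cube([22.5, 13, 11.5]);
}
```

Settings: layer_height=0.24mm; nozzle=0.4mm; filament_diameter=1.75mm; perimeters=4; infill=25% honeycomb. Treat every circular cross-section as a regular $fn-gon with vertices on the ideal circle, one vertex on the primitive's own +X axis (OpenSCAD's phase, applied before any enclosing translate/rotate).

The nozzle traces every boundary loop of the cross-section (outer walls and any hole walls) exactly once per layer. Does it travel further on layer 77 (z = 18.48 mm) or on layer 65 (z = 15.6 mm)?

Layer 77 (z = 18.48): the cylinder: section is a regular 12-gon, circumradius r=4.5 (perimeter = 2·12·4.500·sin(180°/12) = 27.95 mm); the cube at (11.5, 5) does not reach this height (z outside [10.5, 18]); the 21.5×30 cube at (15, 1) contributes its full rectangle (perimeter 103.00 mm); the cube at (1, 4.5) is absent (z outside [2, 13.5]); Taking the union: the 2 present regions are separate (no shared area or edge), so areas and boundary lengths simply add and each stays a separate island — boundary = 130.95 mm. So its perimeter = 130.95 mm. Layer 65 (z = 15.6): the cylinder: section is a regular 12-gon, circumradius r=4.5 (perimeter = 2·12·4.500·sin(180°/12) = 27.95 mm); the cube at (11.5, 5) (footprint 28.5×10.5) is included at this height (perimeter 78.00 mm); the 21.5×30 cube at (15, 1) contributes its full rectangle (perimeter 103.00 mm); the cube at (1, 4.5) is absent (z outside [2, 13.5]); Taking the union: the regions partially overlap (shared area 225.75 mm²), so the edge portions inside another operand are dropped and the merged outline is re-measured after clipping — boundary = 144.95 mm. So its perimeter = 144.95 mm. Layer 65 is larger (144.95 vs 130.95 mm).

layer 65 (z = 15.6 mm)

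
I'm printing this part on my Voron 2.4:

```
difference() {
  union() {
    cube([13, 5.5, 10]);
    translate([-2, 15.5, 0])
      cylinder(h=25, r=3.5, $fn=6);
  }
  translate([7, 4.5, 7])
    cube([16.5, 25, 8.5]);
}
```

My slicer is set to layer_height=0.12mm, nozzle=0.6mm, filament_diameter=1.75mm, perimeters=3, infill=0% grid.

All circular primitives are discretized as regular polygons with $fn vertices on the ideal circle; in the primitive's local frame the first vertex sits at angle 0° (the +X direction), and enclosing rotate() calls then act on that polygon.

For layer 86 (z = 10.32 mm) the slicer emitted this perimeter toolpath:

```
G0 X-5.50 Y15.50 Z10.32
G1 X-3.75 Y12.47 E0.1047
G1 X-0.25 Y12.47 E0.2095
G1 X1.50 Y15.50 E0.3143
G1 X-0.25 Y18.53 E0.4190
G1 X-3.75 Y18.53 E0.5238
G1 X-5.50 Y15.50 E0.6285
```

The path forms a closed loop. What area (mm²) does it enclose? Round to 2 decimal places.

Apply the shoelace formula to the sequence of (X, Y) vertices; enclosed area = 31.82 mm².

31.82 mm²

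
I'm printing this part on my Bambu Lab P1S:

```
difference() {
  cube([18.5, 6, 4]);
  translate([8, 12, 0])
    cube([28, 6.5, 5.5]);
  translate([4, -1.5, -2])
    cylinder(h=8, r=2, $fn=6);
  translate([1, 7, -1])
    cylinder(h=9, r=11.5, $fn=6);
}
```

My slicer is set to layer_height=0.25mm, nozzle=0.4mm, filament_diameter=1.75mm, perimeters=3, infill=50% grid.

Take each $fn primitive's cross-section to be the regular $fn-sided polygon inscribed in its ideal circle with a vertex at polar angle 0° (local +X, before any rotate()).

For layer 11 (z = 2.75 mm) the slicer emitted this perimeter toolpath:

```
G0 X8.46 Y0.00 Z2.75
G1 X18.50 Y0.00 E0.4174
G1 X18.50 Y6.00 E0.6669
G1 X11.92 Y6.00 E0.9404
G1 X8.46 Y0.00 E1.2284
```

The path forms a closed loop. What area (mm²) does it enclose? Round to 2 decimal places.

49.86 mm²

Apply the shoelace formula to the sequence of (X, Y) vertices; enclosed area = 49.86 mm².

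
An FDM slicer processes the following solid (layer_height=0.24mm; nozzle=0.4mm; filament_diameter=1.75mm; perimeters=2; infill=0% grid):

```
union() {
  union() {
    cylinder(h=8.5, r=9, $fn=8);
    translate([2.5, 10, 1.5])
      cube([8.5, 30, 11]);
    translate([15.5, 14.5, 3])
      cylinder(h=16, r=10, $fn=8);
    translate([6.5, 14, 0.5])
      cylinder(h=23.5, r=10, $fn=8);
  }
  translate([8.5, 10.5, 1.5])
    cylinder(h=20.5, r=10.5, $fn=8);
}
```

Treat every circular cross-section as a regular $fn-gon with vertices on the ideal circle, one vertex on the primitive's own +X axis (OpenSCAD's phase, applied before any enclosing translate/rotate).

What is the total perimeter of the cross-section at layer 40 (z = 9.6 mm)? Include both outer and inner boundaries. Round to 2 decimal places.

118.69 mm

At z = 9.6 mm: the cylinder is not intersected at this z (z outside [0, 8.5]); the 8.5×30 cube at (2.5, 10) contributes its full rectangle (perimeter 77.00 mm); the r=10 cylinder at (15.5, 14.5) contributes a regular 8-gon of circumradius 10 (perimeter = 2·8·10.000·sin(180°/8) = 61.23 mm); the r=10 cylinder at (6.5, 14) gives a regular 8-gon of circumradius 10 (constant along its height) (perimeter = 2·8·10.000·sin(180°/8) = 61.23 mm); Combining (union): the regions partially overlap (shared area 230.96 mm²), so the edge portions inside another operand are dropped and the merged outline is re-measured after clipping — boundary = 115.03 mm; the r=10.5 cylinder at (8.5, 10.5) contributes a regular 8-gon of circumradius 10.5 (perimeter = 2·8·10.500·sin(180°/8) = 64.29 mm); Combining (union): the regions partially overlap (shared area 255.28 mm²), so the edge portions inside another operand are dropped and the merged outline is re-measured after clipping — boundary = 118.69 mm. Overall, the cross-section is a single solid region. Total boundary length (outer) = 118.69 mm.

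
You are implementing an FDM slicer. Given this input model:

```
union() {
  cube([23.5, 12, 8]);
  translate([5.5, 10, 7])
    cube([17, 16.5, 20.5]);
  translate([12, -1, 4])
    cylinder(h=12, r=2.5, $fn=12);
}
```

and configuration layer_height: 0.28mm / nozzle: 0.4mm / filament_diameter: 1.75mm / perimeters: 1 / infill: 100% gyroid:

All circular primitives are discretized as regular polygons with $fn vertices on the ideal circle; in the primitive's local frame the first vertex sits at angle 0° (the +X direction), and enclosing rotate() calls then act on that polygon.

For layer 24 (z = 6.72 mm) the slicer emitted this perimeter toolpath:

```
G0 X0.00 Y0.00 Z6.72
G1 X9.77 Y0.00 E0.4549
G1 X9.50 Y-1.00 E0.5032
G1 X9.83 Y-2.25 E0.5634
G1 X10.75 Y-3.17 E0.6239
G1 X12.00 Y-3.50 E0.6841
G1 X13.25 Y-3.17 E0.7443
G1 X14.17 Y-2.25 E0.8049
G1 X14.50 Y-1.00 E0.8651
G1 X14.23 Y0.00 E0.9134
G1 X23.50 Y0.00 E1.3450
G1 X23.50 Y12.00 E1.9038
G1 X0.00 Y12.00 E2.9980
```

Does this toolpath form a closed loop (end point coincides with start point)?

no

Start point (G0): (0.00, 0.00). End point (last G1): the path does not return to the start — open.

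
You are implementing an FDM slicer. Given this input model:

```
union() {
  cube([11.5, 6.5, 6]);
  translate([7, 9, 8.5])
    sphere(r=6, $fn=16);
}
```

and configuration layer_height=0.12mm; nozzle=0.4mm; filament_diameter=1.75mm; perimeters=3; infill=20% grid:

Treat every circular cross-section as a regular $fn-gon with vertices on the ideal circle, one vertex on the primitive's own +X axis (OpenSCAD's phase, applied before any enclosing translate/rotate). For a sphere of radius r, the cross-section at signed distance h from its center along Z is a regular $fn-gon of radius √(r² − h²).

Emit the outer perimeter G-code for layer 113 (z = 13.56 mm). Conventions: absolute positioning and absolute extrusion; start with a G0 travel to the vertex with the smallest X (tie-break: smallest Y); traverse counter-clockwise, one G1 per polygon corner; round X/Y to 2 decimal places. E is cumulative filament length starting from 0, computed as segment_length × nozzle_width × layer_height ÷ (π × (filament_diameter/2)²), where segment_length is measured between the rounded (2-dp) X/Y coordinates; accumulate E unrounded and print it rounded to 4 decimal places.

At z = 13.56 mm: the cube does not reach this height (z outside [0, 6]); the r=6 sphere at (7, 9) slices to a regular 16-gon of circumradius 3.224 (√(r²−h²) with h=5.06 from center); Merging all regions: only the r=6 sphere at (7, 9) is present, so the union is just that shape — 1 connected region. The outline is a single polygon with 16 vertices. Extrusion per mm of travel: 0.4 × 0.12 / (π × 0.875²) = 0.019956. Accumulating E over each segment gives final E = 0.4015.

G0 X3.78 Y9.00 Z13.56
G1 X4.02 Y7.77 E0.0250
G1 X4.72 Y6.72 E0.0502
G1 X5.77 Y6.02 E0.0754
G1 X7.00 Y5.78 E0.1004
G1 X8.23 Y6.02 E0.1254
G1 X9.28 Y6.72 E0.1506
G1 X9.98 Y7.77 E0.1758
G1 X10.22 Y9.00 E0.2008
G1 X9.98 Y10.23 E0.2258
G1 X9.28 Y11.28 E0.2510
G1 X8.23 Y11.98 E0.2761
G1 X7.00 Y12.22 E0.3012
G1 X5.77 Y11.98 E0.3262
G1 X4.72 Y11.28 E0.3513
G1 X4.02 Y10.23 E0.3765
G1 X3.78 Y9.00 E0.4015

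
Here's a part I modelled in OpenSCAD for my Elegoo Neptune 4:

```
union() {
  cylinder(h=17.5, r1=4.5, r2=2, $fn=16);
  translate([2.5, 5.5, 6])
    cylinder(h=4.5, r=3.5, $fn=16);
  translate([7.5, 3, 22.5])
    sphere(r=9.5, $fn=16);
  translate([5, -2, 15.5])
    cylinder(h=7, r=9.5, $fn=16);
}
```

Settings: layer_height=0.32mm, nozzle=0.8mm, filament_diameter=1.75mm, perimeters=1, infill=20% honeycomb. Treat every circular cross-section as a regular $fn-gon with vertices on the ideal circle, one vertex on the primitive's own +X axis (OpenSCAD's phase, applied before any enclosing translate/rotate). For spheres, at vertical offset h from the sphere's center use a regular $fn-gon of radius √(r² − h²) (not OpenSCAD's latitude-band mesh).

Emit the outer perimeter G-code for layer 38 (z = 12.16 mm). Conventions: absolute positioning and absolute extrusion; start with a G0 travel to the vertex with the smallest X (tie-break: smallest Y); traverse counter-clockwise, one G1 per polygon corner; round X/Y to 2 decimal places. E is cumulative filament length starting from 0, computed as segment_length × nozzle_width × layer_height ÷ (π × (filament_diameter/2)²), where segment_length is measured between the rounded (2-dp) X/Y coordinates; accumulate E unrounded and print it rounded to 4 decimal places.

G0 X-2.76 Y0.00 Z12.16
G1 X-2.55 Y-1.06 E0.1150
G1 X-1.95 Y-1.95 E0.2293
G1 X-1.06 Y-2.55 E0.3435
G1 X0.00 Y-2.76 E0.4585
G1 X1.06 Y-2.55 E0.5735
G1 X1.95 Y-1.95 E0.6878
G1 X2.55 Y-1.06 E0.8020
G1 X2.76 Y0.00 E0.9170
G1 X2.55 Y1.06 E1.0320
G1 X1.95 Y1.95 E1.1463
G1 X1.06 Y2.55 E1.2605
G1 X0.00 Y2.76 E1.3755
G1 X-1.06 Y2.55 E1.4905
G1 X-1.95 Y1.95 E1.6048
G1 X-2.55 Y1.06 E1.7190
G1 X-2.76 Y0.00 E1.8340

At z = 12.16 mm: the cone: at t=0.695 of its height the radius interpolates to r₁+(r₂−r₁)t = 2.763, giving a regular 16-gon of that circumradius; the cylinder at (2.5, 5.5) does not reach this height (z outside [6, 10.5]); the sphere at (7.5, 3) is absent (|z−center|=10.340 > r=9.5); the cylinder at (5, -2) does not reach this height (z outside [15.5, 22.5]); Merging all regions: only the cone is present, so the union is just that shape — 1 connected region. The outline is a single polygon with 16 vertices. Extrusion per mm of travel: 0.8 × 0.32 / (π × 0.875²) = 0.106432. Accumulating E over each segment gives final E = 1.8340.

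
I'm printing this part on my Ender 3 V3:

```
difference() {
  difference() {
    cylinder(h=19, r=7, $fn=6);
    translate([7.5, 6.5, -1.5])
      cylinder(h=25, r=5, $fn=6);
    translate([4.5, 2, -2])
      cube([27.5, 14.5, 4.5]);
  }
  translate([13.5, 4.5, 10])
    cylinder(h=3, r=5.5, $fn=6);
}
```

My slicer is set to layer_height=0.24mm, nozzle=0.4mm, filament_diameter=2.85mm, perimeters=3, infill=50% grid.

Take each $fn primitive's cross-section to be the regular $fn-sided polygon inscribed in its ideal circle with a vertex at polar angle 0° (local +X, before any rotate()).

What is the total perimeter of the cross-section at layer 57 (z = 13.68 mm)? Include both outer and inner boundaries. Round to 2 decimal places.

42.00 mm

At z = 13.68 mm: the cylinder: section is a regular 6-gon, circumradius r=7 (perimeter = 2·6·7.000·sin(180°/6) = 42.00 mm); the r=5 cylinder at (7.5, 6.5) contributes a regular 6-gon of circumradius 5 (perimeter = 2·6·5.000·sin(180°/6) = 30.00 mm); the cube at (4.5, 2) is not intersected at this z (z outside [-2, 2.5]); Taking the first minus the rest: starting from the r=7 cylinder, the r=5 cylinder at (7.5, 6.5) partially overlaps it — only the 2.91 mm² overlap (of its 64.95 mm²) is removed, clipping the outline — boundary = 42.00 mm; the cylinder at (13.5, 4.5) does not reach this height (z outside [10, 13]); Subtracting the remaining from the first: none of the subtracted shapes is present at this height, so that combined region is unchanged — boundary = 42.00 mm. Overall, the cross-section is a single solid region. Total boundary length (outer) = 42.00 mm.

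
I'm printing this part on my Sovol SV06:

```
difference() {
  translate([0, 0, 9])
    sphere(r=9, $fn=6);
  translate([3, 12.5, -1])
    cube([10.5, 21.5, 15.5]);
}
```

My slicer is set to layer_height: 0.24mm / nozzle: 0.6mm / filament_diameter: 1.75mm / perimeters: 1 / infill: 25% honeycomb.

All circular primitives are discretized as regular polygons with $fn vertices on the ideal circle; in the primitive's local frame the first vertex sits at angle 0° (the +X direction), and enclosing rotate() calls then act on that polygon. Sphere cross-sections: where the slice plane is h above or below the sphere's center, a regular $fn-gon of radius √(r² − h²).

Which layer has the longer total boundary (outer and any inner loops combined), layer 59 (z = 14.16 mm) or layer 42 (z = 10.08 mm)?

Layer 59 (z = 14.16): the r=9 sphere slices to a regular 6-gon of circumradius 7.374 (√(r²−h²) with h=5.16 from center) (perimeter = 2·6·7.374·sin(180°/6) = 44.24 mm); the cube at (3, 12.5) is present — its section is the full 10.5×21.5 rectangle (perimeter 64.00 mm); After the difference (first − rest): starting from the r=9 sphere, the 10.5×21.5 cube at (3, 12.5) misses the remaining region (no effect) — boundary = 44.24 mm. So its perimeter = 44.24 mm. Layer 42 (z = 10.08): the sphere: section is a regular 6-gon, circumradius = √(r²−h²) = √(9²−1.08²) = 8.935 (perimeter = 2·6·8.935·sin(180°/6) = 53.61 mm); the 10.5×21.5 cube at (3, 12.5) contributes its full rectangle (perimeter 64.00 mm); Taking the first minus the rest: starting from the r=9 sphere, the 10.5×21.5 cube at (3, 12.5) misses the remaining region (no effect) — boundary = 53.61 mm. So its perimeter = 53.61 mm. Layer 42 is larger (53.61 vs 44.24 mm).

layer 42 (z = 10.08 mm)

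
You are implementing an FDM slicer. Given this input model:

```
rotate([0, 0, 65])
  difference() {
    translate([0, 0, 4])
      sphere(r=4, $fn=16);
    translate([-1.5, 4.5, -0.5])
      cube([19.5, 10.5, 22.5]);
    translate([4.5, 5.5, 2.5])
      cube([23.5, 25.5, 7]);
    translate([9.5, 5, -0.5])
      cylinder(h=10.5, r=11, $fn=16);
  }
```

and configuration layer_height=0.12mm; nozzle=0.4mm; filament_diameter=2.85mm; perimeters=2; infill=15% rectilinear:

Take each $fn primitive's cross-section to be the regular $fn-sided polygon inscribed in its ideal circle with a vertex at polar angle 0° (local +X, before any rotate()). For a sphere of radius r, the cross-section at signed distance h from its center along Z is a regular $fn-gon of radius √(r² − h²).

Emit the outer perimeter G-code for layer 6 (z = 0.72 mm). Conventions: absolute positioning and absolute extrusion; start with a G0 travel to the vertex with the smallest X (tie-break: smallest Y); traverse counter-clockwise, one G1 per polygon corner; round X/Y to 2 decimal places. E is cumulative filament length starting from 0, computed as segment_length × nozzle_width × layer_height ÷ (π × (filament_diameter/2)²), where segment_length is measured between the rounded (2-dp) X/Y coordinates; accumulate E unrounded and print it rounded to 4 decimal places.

G0 X-2.28 Y0.05 Z0.72
G1 X-2.15 Y-0.78 E0.0063
G1 X-1.69 Y-1.55 E0.0131
G1 X-0.97 Y-2.07 E0.0198
G1 X-0.10 Y-2.29 E0.0265
G1 X0.78 Y-2.15 E0.0332
G1 X1.55 Y-1.69 E0.0400
G1 X2.07 Y-0.97 E0.0466
G1 X2.29 Y-0.10 E0.0534
G1 X2.24 Y0.23 E0.0559
G1 X-1.00 Y-0.27 E0.0806
G1 X-2.28 Y0.05 E0.0905

At z = 0.72 mm: the r=4 sphere slices to a regular 16-gon of circumradius 2.289 (√(r²−h²) with h=3.28 from center); the 19.5×10.5 cube at (-1.5, 4.5) contributes its full rectangle; the cube at (4.5, 5.5) is not intersected at this z (z outside [2.5, 9.5]); the r=11 cylinder at (9.5, 5) gives a regular 16-gon of circumradius 11 (constant along its height); Subtracting the remaining from the first: starting from the r=4 sphere, the 19.5×10.5 cube at (-1.5, 4.5) misses the remaining region (no effect); the r=11 cylinder at (9.5, 5) partially overlaps it — only the 8.22 mm² overlap (of its 370.44 mm²) is removed, clipping the outline — 1 connected region; (rotated 65° about Z; rotation is an isometry so areas/perimeters/island counts are preserved). The outline is a single polygon with 11 vertices. Extrusion per mm of travel: 0.4 × 0.12 / (π × 1.425²) = 0.007524. Accumulating E over each segment gives final E = 0.0905.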